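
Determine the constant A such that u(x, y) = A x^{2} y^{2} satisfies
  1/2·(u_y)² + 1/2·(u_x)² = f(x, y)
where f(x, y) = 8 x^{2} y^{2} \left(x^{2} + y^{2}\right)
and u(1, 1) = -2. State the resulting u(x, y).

Answer: u(x, y) = - 2 x^{2} y^{2}

Derivation:
Substitute the ansatz u = A x^{2} y^{2} into the left-hand side.
Derivatives of the ansatz:
  u_y = 2 A x^{2} y
  u_x = 2 A x y^{2}
Term by term:
  1/2·(u_y)² = 2 A^{2} x^{4} y^{2}
  1/2·(u_x)² = 2 A^{2} x^{2} y^{4}
So the left-hand side equals
  2 A^{2} x^{4} y^{2} + 2 A^{2} x^{2} y^{4}
This must equal f(x, y) = 8 x^{2} y^{2} \left(x^{2} + y^{2}\right) identically.
Matching coefficients of the independent functions:
  [x^{2} y^{4}, x^{4} y^{2}]:  2 A^{2} = 8
These equations allow (A) = (-2) or (2).
Impose the point condition(s):
  u(1, 1) = -2  ⟹  A = -2
Only A = -2 satisfies everything.
Hence u(x, y) = - 2 x^{2} y^{2}.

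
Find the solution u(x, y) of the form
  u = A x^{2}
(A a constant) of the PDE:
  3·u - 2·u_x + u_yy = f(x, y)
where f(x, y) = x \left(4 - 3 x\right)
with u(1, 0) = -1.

Substitute the ansatz u = A x^{2} into the left-hand side.
Derivatives of the ansatz:
  u_x = 2 A x
  u_yy = 0
Term by term:
  3·u = 3 A x^{2}
  -2·u_x = - 4 A x
  u_yy = 0
So the left-hand side equals
  3 A x^{2} - 4 A x
This must equal f(x, y) identically; expanded, f = - 3 x^{2} + 4 x.
Matching coefficients of the independent functions:
  [x]:  - 4 A = 4
  [x^{2}]:  3 A = -3
Solving: A = -1.
Check against the point condition:
  u(1, 0) = -1  ⟹  A = -1  ✓
Hence u(x, y) = - x^{2}.

Answer: u(x, y) = - x^{2}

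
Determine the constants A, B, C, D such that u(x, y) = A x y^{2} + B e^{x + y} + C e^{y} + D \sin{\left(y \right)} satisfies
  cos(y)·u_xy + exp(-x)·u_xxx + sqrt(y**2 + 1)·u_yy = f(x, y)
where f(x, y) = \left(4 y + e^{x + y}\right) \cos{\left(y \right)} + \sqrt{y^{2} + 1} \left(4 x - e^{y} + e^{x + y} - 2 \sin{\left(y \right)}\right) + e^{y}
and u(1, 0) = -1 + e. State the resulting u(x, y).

Answer: u(x, y) = 2 x y^{2} - e^{y} + e^{x + y} + 2 \sin{\left(y \right)}

Derivation:
Substitute the ansatz u = A x y^{2} + B e^{x + y} + C e^{y} + D \sin{\left(y \right)} into the left-hand side.
Derivatives of the ansatz:
  u_xy = 2 A y + B e^{x} e^{y}
  u_xxx = B e^{x} e^{y}
  u_yy = 2 A x + B e^{x} e^{y} + C e^{y} - D \sin{\left(y \right)}
Term by term:
  cos(y)·u_xy = 2 A y \cos{\left(y \right)} + B e^{x} e^{y} \cos{\left(y \right)}
  exp(-x)·u_xxx = B e^{y}
  sqrt(y**2 + 1)·u_yy = 2 A x \sqrt{y^{2} + 1} + B \sqrt{y^{2} + 1} e^{x} e^{y} + C \sqrt{y^{2} + 1} e^{y} - D \sqrt{y^{2} + 1} \sin{\left(y \right)}
So the left-hand side equals
  2 A x \sqrt{y^{2} + 1} + 2 A y \cos{\left(y \right)} + B \sqrt{y^{2} + 1} e^{x} e^{y} + B e^{x} e^{y} \cos{\left(y \right)} + B e^{y} + C \sqrt{y^{2} + 1} e^{y} - D \sqrt{y^{2} + 1} \sin{\left(y \right)}
This must equal f(x, y) identically; expanded, f = 4 x \sqrt{y^{2} + 1} + 4 y \cos{\left(y \right)} + \sqrt{y^{2} + 1} e^{x} e^{y} - \sqrt{y^{2} + 1} e^{y} - 2 \sqrt{y^{2} + 1} \sin{\left(y \right)} + e^{x} e^{y} \cos{\left(y \right)} + e^{y}.
Matching coefficients of the independent functions:
  [x \sqrt{y^{2} + 1}, y \cos{\left(y \right)}]:  2 A = 4
  [\sqrt{y^{2} + 1} e^{y}]:  C = -1
  [\sqrt{y^{2} + 1} \sin{\left(y \right)}]:  - D = -2
  [\sqrt{y^{2} + 1} e^{x} e^{y}, e^{x} e^{y} \cos{\left(y \right)}, e^{y}]:  B = 1
Solving: A = 2, B = 1, C = -1, D = 2.
Check against the point condition:
  u(1, 0) = -1 + e  ⟹  e B + C = -1 + e  ✓
Hence u(x, y) = 2 x y^{2} - e^{y} + e^{x + y} + 2 \sin{\left(y \right)}.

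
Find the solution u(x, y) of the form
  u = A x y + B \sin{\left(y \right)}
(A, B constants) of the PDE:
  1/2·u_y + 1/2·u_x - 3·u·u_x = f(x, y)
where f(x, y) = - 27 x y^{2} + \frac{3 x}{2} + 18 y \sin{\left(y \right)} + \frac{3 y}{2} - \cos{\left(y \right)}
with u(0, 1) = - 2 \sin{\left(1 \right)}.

Substitute the ansatz u = A x y + B \sin{\left(y \right)} into the left-hand side.
Derivatives of the ansatz:
  u_y = A x + B \cos{\left(y \right)}
  u_x = A y
Term by term:
  1/2·u_y = \frac{A x}{2} + \frac{B \cos{\left(y \right)}}{2}
  1/2·u_x = \frac{A y}{2}
  -3·u·u_x = - 3 A^{2} x y^{2} - 3 A B y \sin{\left(y \right)}
So the left-hand side equals
  - 3 A^{2} x y^{2} - 3 A B y \sin{\left(y \right)} + \frac{A x}{2} + \frac{A y}{2} + \frac{B \cos{\left(y \right)}}{2}
This must equal f(x, y) = - 27 x y^{2} + \frac{3 x}{2} + 18 y \sin{\left(y \right)} + \frac{3 y}{2} - \cos{\left(y \right)} identically.
Matching coefficients of the independent functions:
  [x, y]:  \frac{A}{2} = \frac{3}{2}
  [x y^{2}]:  - 3 A^{2} = -27
  [y \sin{\left(y \right)}]:  - 3 A B = 18
  [\cos{\left(y \right)}]:  \frac{B}{2} = -1
Solving: A = 3, B = -2.
Check against the point condition:
  u(0, 1) = - 2 \sin{\left(1 \right)}  ⟹  B \sin{\left(1 \right)} = - 2 \sin{\left(1 \right)}  ✓
Hence u(x, y) = 3 x y - 2 \sin{\left(y \right)}.

Answer: u(x, y) = 3 x y - 2 \sin{\left(y \right)}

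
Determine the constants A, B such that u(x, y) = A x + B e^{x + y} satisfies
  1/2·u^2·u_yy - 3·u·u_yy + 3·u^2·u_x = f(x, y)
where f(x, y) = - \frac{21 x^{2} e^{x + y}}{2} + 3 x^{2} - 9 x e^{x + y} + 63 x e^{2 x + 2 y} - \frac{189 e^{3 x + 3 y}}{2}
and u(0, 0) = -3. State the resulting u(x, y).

Substitute the ansatz u = A x + B e^{x + y} into the left-hand side.
Derivatives of the ansatz:
  u_yy = B e^{x} e^{y}
  u_x = A + B e^{x} e^{y}
Term by term:
  1/2·u^2·u_yy = \frac{A^{2} B x^{2} e^{x} e^{y}}{2} + A B^{2} x e^{2 x} e^{2 y} + \frac{B^{3} e^{3 x} e^{3 y}}{2}
  -3·u·u_yy = - 3 A B x e^{x} e^{y} - 3 B^{2} e^{2 x} e^{2 y}
  3·u^2·u_x = 3 A^{3} x^{2} + 3 A^{2} B x^{2} e^{x} e^{y} + 6 A^{2} B x e^{x} e^{y} + 6 A B^{2} x e^{2 x} e^{2 y} + 3 A B^{2} e^{2 x} e^{2 y} + 3 B^{3} e^{3 x} e^{3 y}
So the left-hand side equals
  3 A^{3} x^{2} + \frac{7 A^{2} B x^{2} e^{x} e^{y}}{2} + 6 A^{2} B x e^{x} e^{y} + 7 A B^{2} x e^{2 x} e^{2 y} + 3 A B^{2} e^{2 x} e^{2 y} - 3 A B x e^{x} e^{y} + \frac{7 B^{3} e^{3 x} e^{3 y}}{2} - 3 B^{2} e^{2 x} e^{2 y}
This must equal f(x, y) identically; expanded, f = - \frac{21 x^{2} e^{x} e^{y}}{2} + 3 x^{2} + 63 x e^{2 x} e^{2 y} - 9 x e^{x} e^{y} - \frac{189 e^{3 x} e^{3 y}}{2}.
Matching coefficients of the independent functions:
  [x^{2}]:  3 A^{3} = 3
  [e^{2 x} e^{2 y}]:  3 A B^{2} - 3 B^{2} = 0
  [e^{3 x} e^{3 y}]:  \frac{7 B^{3}}{2} = - \frac{189}{2}
  [x e^{x} e^{y}]:  6 A^{2} B - 3 A B = -9
  [x e^{2 x} e^{2 y}]:  7 A B^{2} = 63
  [x^{2} e^{x} e^{y}]:  \frac{7 A^{2} B}{2} = - \frac{21}{2}
Solving: A = 1, B = -3.
Check against the point condition:
  u(0, 0) = -3  ⟹  B = -3  ✓
Hence u(x, y) = x - 3 e^{x + y}.

Answer: u(x, y) = x - 3 e^{x + y}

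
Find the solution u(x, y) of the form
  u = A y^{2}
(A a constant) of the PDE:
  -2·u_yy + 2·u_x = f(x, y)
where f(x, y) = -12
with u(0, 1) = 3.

Substitute the ansatz u = A y^{2} into the left-hand side.
Derivatives of the ansatz:
  u_yy = 2 A
  u_x = 0
Term by term:
  -2·u_yy = - 4 A
  2·u_x = 0
So the left-hand side equals
  - 4 A
This must equal f(x, y) = -12 identically.
Matching coefficients of the independent functions:
  [constant term]:  - 4 A = -12
Solving: A = 3.
Check against the point condition:
  u(0, 1) = 3  ⟹  A = 3  ✓
Hence u(x, y) = 3 y^{2}.

Answer: u(x, y) = 3 y^{2}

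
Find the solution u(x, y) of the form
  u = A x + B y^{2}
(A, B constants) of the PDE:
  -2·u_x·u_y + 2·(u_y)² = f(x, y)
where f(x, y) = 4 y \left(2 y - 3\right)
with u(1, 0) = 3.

Substitute the ansatz u = A x + B y^{2} into the left-hand side.
Derivatives of the ansatz:
  u_x = A
  u_y = 2 B y
Term by term:
  -2·u_x·u_y = - 4 A B y
  2·(u_y)² = 8 B^{2} y^{2}
So the left-hand side equals
  - 4 A B y + 8 B^{2} y^{2}
This must equal f(x, y) = 4 y \left(2 y - 3\right) identically.
Matching coefficients of the independent functions:
  [y]:  - 4 A B = -12
  [y^{2}]:  8 B^{2} = 8
These equations allow (A, B) = (-3, -1) or (3, 1).
Impose the point condition(s):
  u(1, 0) = 3  ⟹  A = 3
Only A = 3, B = 1 satisfies everything.
Hence u(x, y) = 3 x + y^{2}.

Answer: u(x, y) = 3 x + y^{2}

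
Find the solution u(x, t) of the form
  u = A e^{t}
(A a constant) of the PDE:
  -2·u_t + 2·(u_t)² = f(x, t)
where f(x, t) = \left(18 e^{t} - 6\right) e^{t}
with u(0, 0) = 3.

Substitute the ansatz u = A e^{t} into the left-hand side.
Derivatives of the ansatz:
  u_t = A e^{t}
Term by term:
  -2·u_t = - 2 A e^{t}
  2·(u_t)² = 2 A^{2} e^{2 t}
So the left-hand side equals
  2 A^{2} e^{2 t} - 2 A e^{t}
This must equal f(x, t) = \left(18 e^{t} - 6\right) e^{t} identically.
Matching coefficients of the independent functions:
  [e^{t}]:  - 2 A = -6
  [e^{2 t}]:  2 A^{2} = 18
Solving: A = 3.
Check against the point condition:
  u(0, 0) = 3  ⟹  A = 3  ✓
Hence u(x, t) = 3 e^{t}.

Answer: u(x, t) = 3 e^{t}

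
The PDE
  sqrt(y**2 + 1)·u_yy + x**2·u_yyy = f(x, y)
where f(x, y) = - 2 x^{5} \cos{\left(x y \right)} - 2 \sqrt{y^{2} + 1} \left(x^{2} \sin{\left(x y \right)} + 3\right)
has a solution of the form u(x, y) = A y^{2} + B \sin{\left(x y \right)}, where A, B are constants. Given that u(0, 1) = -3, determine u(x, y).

Substitute the ansatz u = A y^{2} + B \sin{\left(x y \right)} into the left-hand side.
Derivatives of the ansatz:
  u_yy = 2 A - B x^{2} \sin{\left(x y \right)}
  u_yyy = - B x^{3} \cos{\left(x y \right)}
Term by term:
  sqrt(y**2 + 1)·u_yy = 2 A \sqrt{y^{2} + 1} - B x^{2} \sqrt{y^{2} + 1} \sin{\left(x y \right)}
  x**2·u_yyy = - B x^{5} \cos{\left(x y \right)}
So the left-hand side equals
  2 A \sqrt{y^{2} + 1} - B x^{5} \cos{\left(x y \right)} - B x^{2} \sqrt{y^{2} + 1} \sin{\left(x y \right)}
This must equal f(x, y) identically; expanded, f = - 2 x^{5} \cos{\left(x y \right)} - 2 x^{2} \sqrt{y^{2} + 1} \sin{\left(x y \right)} - 6 \sqrt{y^{2} + 1}.
Matching coefficients of the independent functions:
  [x^{5} \cos{\left(x y \right)}, x^{2} \sqrt{y^{2} + 1} \sin{\left(x y \right)}]:  - B = -2
  [\sqrt{y^{2} + 1}]:  2 A = -6
Solving: A = -3, B = 2.
Check against the point condition:
  u(0, 1) = -3  ⟹  A = -3  ✓
Hence u(x, y) = - 3 y^{2} + 2 \sin{\left(x y \right)}.

Answer: u(x, y) = - 3 y^{2} + 2 \sin{\left(x y \right)}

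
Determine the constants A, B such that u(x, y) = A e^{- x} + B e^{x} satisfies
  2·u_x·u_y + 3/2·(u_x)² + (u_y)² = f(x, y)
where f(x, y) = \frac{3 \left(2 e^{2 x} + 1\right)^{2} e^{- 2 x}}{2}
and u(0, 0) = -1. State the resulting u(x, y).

Substitute the ansatz u = A e^{- x} + B e^{x} into the left-hand side.
Derivatives of the ansatz:
  u_x = - A e^{- x} + B e^{x}
  u_y = 0
Term by term:
  2·u_x·u_y = 0
  3/2·(u_x)² = \frac{3 A^{2} e^{- 2 x}}{2} - 3 A B + \frac{3 B^{2} e^{2 x}}{2}
  (u_y)² = 0
So the left-hand side equals
  \frac{3 A^{2} e^{- 2 x}}{2} - 3 A B + \frac{3 B^{2} e^{2 x}}{2}
This must equal f(x, y) identically; expanded, f = 6 e^{2 x} + 6 + \frac{3 e^{- 2 x}}{2}.
Matching coefficients of the independent functions:
  [constant term]:  - 3 A B = 6
  [e^{- 2 x}]:  \frac{3 A^{2}}{2} = \frac{3}{2}
  [e^{2 x}]:  \frac{3 B^{2}}{2} = 6
These equations allow (A, B) = (-1, 2) or (1, -2).
Impose the point condition(s):
  u(0, 0) = -1  ⟹  A + B = -1
Only A = 1, B = -2 satisfies everything.
Hence u(x, y) = - 2 e^{x} + e^{- x}.

Answer: u(x, y) = - 2 e^{x} + e^{- x}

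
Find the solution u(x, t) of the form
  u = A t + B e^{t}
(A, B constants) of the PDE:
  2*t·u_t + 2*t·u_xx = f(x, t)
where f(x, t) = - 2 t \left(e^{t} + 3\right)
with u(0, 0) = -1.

Substitute the ansatz u = A t + B e^{t} into the left-hand side.
Derivatives of the ansatz:
  u_t = A + B e^{t}
  u_xx = 0
Term by term:
  2*t·u_t = 2 A t + 2 B t e^{t}
  2*t·u_xx = 0
So the left-hand side equals
  2 A t + 2 B t e^{t}
This must equal f(x, t) = - 2 t \left(e^{t} + 3\right) identically.
Matching coefficients of the independent functions:
  [t]:  2 A = -6
  [t e^{t}]:  2 B = -2
Solving: A = -3, B = -1.
Check against the point condition:
  u(0, 0) = -1  ⟹  B = -1  ✓
Hence u(x, t) = - 3 t - e^{t}.

Answer: u(x, t) = - 3 t - e^{t}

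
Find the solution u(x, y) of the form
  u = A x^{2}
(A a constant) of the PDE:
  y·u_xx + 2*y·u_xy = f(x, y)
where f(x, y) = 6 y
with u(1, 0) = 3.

Substitute the ansatz u = A x^{2} into the left-hand side.
Derivatives of the ansatz:
  u_xx = 2 A
  u_xy = 0
Term by term:
  y·u_xx = 2 A y
  2*y·u_xy = 0
So the left-hand side equals
  2 A y
This must equal f(x, y) = 6 y identically.
Matching coefficients of the independent functions:
  [y]:  2 A = 6
Solving: A = 3.
Check against the point condition:
  u(1, 0) = 3  ⟹  A = 3  ✓
Hence u(x, y) = 3 x^{2}.

Answer: u(x, y) = 3 x^{2}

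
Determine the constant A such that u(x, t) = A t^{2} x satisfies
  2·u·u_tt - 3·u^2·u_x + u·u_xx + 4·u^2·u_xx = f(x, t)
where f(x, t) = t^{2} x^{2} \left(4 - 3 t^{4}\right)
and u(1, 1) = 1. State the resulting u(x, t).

Substitute the ansatz u = A t^{2} x into the left-hand side.
Derivatives of the ansatz:
  u_tt = 2 A x
  u_x = A t^{2}
  u_xx = 0
Term by term:
  2·u·u_tt = 4 A^{2} t^{2} x^{2}
  -3·u^2·u_x = - 3 A^{3} t^{6} x^{2}
  u·u_xx = 0
  4·u^2·u_xx = 0
So the left-hand side equals
  - 3 A^{3} t^{6} x^{2} + 4 A^{2} t^{2} x^{2}
This must equal f(x, t) identically; expanded, f = - 3 t^{6} x^{2} + 4 t^{2} x^{2}.
Matching coefficients of the independent functions:
  [t^{2} x^{2}]:  4 A^{2} = 4
  [t^{6} x^{2}]:  - 3 A^{3} = -3
Solving: A = 1.
Check against the point condition:
  u(1, 1) = 1  ⟹  A = 1  ✓
Hence u(x, t) = t^{2} x.

Answer: u(x, t) = t^{2} x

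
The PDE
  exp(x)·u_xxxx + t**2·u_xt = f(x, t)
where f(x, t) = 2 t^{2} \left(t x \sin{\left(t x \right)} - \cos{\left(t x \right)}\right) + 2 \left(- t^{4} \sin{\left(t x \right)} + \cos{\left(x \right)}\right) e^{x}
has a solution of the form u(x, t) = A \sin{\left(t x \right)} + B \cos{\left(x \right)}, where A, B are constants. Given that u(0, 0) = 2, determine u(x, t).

Substitute the ansatz u = A \sin{\left(t x \right)} + B \cos{\left(x \right)} into the left-hand side.
Derivatives of the ansatz:
  u_xxxx = A t^{4} \sin{\left(t x \right)} + B \cos{\left(x \right)}
  u_xt = - A t x \sin{\left(t x \right)} + A \cos{\left(t x \right)}
Term by term:
  exp(x)·u_xxxx = A t^{4} e^{x} \sin{\left(t x \right)} + B e^{x} \cos{\left(x \right)}
  t**2·u_xt = - A t^{3} x \sin{\left(t x \right)} + A t^{2} \cos{\left(t x \right)}
So the left-hand side equals
  A t^{4} e^{x} \sin{\left(t x \right)} - A t^{3} x \sin{\left(t x \right)} + A t^{2} \cos{\left(t x \right)} + B e^{x} \cos{\left(x \right)}
This must equal f(x, t) identically; expanded, f = - 2 t^{4} e^{x} \sin{\left(t x \right)} + 2 t^{3} x \sin{\left(t x \right)} - 2 t^{2} \cos{\left(t x \right)} + 2 e^{x} \cos{\left(x \right)}.
Matching coefficients of the independent functions:
  [t^{2} \cos{\left(t x \right)}, t^{4} e^{x} \sin{\left(t x \right)}]:  A = -2
  [e^{x} \cos{\left(x \right)}]:  B = 2
  [t^{3} x \sin{\left(t x \right)}]:  - A = 2
Solving: A = -2, B = 2.
Check against the point condition:
  u(0, 0) = 2  ⟹  B = 2  ✓
Hence u(x, t) = - 2 \sin{\left(t x \right)} + 2 \cos{\left(x \right)}.

Answer: u(x, t) = - 2 \sin{\left(t x \right)} + 2 \cos{\left(x \right)}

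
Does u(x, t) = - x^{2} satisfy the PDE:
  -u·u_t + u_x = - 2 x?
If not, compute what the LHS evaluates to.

Evaluate each term of the left-hand side for u = - x^{2}.
Derivatives:
  u_t = 0
  u_x = - 2 x
Terms:
  -u·u_t = 0
  u_x = - 2 x
Sum: LHS = - 2 x
This is exactly the given right-hand side, so u is a solution.

Answer: Yes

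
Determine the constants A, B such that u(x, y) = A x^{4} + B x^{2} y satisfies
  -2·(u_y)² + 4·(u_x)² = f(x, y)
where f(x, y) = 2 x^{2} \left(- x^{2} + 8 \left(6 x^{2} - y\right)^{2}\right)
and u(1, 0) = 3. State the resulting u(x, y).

Answer: u(x, y) = 3 x^{4} - x^{2} y

Derivation:
Substitute the ansatz u = A x^{4} + B x^{2} y into the left-hand side.
Derivatives of the ansatz:
  u_y = B x^{2}
  u_x = 4 A x^{3} + 2 B x y
Term by term:
  -2·(u_y)² = - 2 B^{2} x^{4}
  4·(u_x)² = 64 A^{2} x^{6} + 64 A B x^{4} y + 16 B^{2} x^{2} y^{2}
So the left-hand side equals
  64 A^{2} x^{6} + 64 A B x^{4} y - 2 B^{2} x^{4} + 16 B^{2} x^{2} y^{2}
This must equal f(x, y) identically; expanded, f = 576 x^{6} - 192 x^{4} y - 2 x^{4} + 16 x^{2} y^{2}.
Matching coefficients of the independent functions:
  [x^{4}]:  - 2 B^{2} = -2
  [x^{6}]:  64 A^{2} = 576
  [x^{2} y^{2}]:  16 B^{2} = 16
  [x^{4} y]:  64 A B = -192
These equations allow (A, B) = (-3, 1) or (3, -1).
Impose the point condition(s):
  u(1, 0) = 3  ⟹  A = 3
Only A = 3, B = -1 satisfies everything.
Hence u(x, y) = 3 x^{4} - x^{2} y.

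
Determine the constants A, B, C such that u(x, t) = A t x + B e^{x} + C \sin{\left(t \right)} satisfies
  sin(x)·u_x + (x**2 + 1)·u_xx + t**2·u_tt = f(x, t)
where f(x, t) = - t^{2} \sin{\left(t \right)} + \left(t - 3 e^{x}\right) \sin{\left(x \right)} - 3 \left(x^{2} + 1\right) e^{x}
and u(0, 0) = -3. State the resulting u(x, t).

Substitute the ansatz u = A t x + B e^{x} + C \sin{\left(t \right)} into the left-hand side.
Derivatives of the ansatz:
  u_x = A t + B e^{x}
  u_xx = B e^{x}
  u_tt = - C \sin{\left(t \right)}
Term by term:
  sin(x)·u_x = A t \sin{\left(x \right)} + B e^{x} \sin{\left(x \right)}
  (x**2 + 1)·u_xx = B x^{2} e^{x} + B e^{x}
  t**2·u_tt = - C t^{2} \sin{\left(t \right)}
So the left-hand side equals
  A t \sin{\left(x \right)} + B x^{2} e^{x} + B e^{x} \sin{\left(x \right)} + B e^{x} - C t^{2} \sin{\left(t \right)}
This must equal f(x, t) identically; expanded, f = - t^{2} \sin{\left(t \right)} + t \sin{\left(x \right)} - 3 x^{2} e^{x} - 3 e^{x} \sin{\left(x \right)} - 3 e^{x}.
Matching coefficients of the independent functions:
  [t \sin{\left(x \right)}]:  A = 1
  [t^{2} \sin{\left(t \right)}]:  - C = -1
  [x^{2} e^{x}, e^{x} \sin{\left(x \right)}, e^{x}]:  B = -3
Solving: A = 1, B = -3, C = 1.
Check against the point condition:
  u(0, 0) = -3  ⟹  B = -3  ✓
Hence u(x, t) = t x - 3 e^{x} + \sin{\left(t \right)}.

Answer: u(x, t) = t x - 3 e^{x} + \sin{\left(t \right)}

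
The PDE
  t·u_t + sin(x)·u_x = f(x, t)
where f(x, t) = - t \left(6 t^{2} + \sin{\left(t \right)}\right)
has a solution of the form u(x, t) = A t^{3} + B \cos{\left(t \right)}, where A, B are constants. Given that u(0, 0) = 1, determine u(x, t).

Substitute the ansatz u = A t^{3} + B \cos{\left(t \right)} into the left-hand side.
Derivatives of the ansatz:
  u_t = 3 A t^{2} - B \sin{\left(t \right)}
  u_x = 0
Term by term:
  t·u_t = 3 A t^{3} - B t \sin{\left(t \right)}
  sin(x)·u_x = 0
So the left-hand side equals
  3 A t^{3} - B t \sin{\left(t \right)}
This must equal f(x, t) identically; expanded, f = - 6 t^{3} - t \sin{\left(t \right)}.
Matching coefficients of the independent functions:
  [t^{3}]:  3 A = -6
  [t \sin{\left(t \right)}]:  - B = -1
Solving: A = -2, B = 1.
Check against the point condition:
  u(0, 0) = 1  ⟹  B = 1  ✓
Hence u(x, t) = - 2 t^{3} + \cos{\left(t \right)}.

Answer: u(x, t) = - 2 t^{3} + \cos{\left(t \right)}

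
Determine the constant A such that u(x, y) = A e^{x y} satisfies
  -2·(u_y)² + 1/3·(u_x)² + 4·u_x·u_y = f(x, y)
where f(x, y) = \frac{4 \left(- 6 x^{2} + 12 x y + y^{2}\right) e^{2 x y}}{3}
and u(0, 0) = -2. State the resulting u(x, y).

Answer: u(x, y) = - 2 e^{x y}

Derivation:
Substitute the ansatz u = A e^{x y} into the left-hand side.
Derivatives of the ansatz:
  u_y = A x e^{x y}
  u_x = A y e^{x y}
Term by term:
  -2·(u_y)² = - 2 A^{2} x^{2} e^{2 x y}
  1/3·(u_x)² = \frac{A^{2} y^{2} e^{2 x y}}{3}
  4·u_x·u_y = 4 A^{2} x y e^{2 x y}
So the left-hand side equals
  - 2 A^{2} x^{2} e^{2 x y} + 4 A^{2} x y e^{2 x y} + \frac{A^{2} y^{2} e^{2 x y}}{3}
This must equal f(x, y) identically; expanded, f = - 8 x^{2} e^{2 x y} + 16 x y e^{2 x y} + \frac{4 y^{2} e^{2 x y}}{3}.
Matching coefficients of the independent functions:
  [x^{2} e^{2 x y}]:  - 2 A^{2} = -8
  [y^{2} e^{2 x y}]:  \frac{A^{2}}{3} = \frac{4}{3}
  [x y e^{2 x y}]:  4 A^{2} = 16
These equations allow (A) = (-2) or (2).
Impose the point condition(s):
  u(0, 0) = -2  ⟹  A = -2
Only A = -2 satisfies everything.
Hence u(x, y) = - 2 e^{x y}.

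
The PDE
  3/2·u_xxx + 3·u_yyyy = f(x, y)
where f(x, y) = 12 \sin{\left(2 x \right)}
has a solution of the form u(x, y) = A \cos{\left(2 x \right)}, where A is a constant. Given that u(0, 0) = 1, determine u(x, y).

Substitute the ansatz u = A \cos{\left(2 x \right)} into the left-hand side.
Derivatives of the ansatz:
  u_xxx = 8 A \sin{\left(2 x \right)}
  u_yyyy = 0
Term by term:
  3/2·u_xxx = 12 A \sin{\left(2 x \right)}
  3·u_yyyy = 0
So the left-hand side equals
  12 A \sin{\left(2 x \right)}
This must equal f(x, y) = 12 \sin{\left(2 x \right)} identically.
Matching coefficients of the independent functions:
  [\sin{\left(2 x \right)}]:  12 A = 12
Solving: A = 1.
Check against the point condition:
  u(0, 0) = 1  ⟹  A = 1  ✓
Hence u(x, y) = \cos{\left(2 x \right)}.

Answer: u(x, y) = \cos{\left(2 x \right)}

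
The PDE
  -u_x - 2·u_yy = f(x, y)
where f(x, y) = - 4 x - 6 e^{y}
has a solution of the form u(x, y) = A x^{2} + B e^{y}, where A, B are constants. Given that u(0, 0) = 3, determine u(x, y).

Substitute the ansatz u = A x^{2} + B e^{y} into the left-hand side.
Derivatives of the ansatz:
  u_x = 2 A x
  u_yy = B e^{y}
Term by term:
  -u_x = - 2 A x
  -2·u_yy = - 2 B e^{y}
So the left-hand side equals
  - 2 A x - 2 B e^{y}
This must equal f(x, y) = - 4 x - 6 e^{y} identically.
Matching coefficients of the independent functions:
  [x]:  - 2 A = -4
  [e^{y}]:  - 2 B = -6
Solving: A = 2, B = 3.
Check against the point condition:
  u(0, 0) = 3  ⟹  B = 3  ✓
Hence u(x, y) = 2 x^{2} + 3 e^{y}.

Answer: u(x, y) = 2 x^{2} + 3 e^{y}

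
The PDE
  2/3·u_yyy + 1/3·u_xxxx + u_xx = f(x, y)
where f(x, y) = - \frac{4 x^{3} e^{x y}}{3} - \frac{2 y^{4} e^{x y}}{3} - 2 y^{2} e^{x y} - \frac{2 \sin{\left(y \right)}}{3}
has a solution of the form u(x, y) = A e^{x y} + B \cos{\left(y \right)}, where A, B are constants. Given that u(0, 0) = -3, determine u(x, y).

Answer: u(x, y) = - 2 e^{x y} - \cos{\left(y \right)}

Derivation:
Substitute the ansatz u = A e^{x y} + B \cos{\left(y \right)} into the left-hand side.
Derivatives of the ansatz:
  u_yyy = A x^{3} e^{x y} + B \sin{\left(y \right)}
  u_xxxx = A y^{4} e^{x y}
  u_xx = A y^{2} e^{x y}
Term by term:
  2/3·u_yyy = \frac{2 A x^{3} e^{x y}}{3} + \frac{2 B \sin{\left(y \right)}}{3}
  1/3·u_xxxx = \frac{A y^{4} e^{x y}}{3}
  u_xx = A y^{2} e^{x y}
So the left-hand side equals
  \frac{2 A x^{3} e^{x y}}{3} + \frac{A y^{4} e^{x y}}{3} + A y^{2} e^{x y} + \frac{2 B \sin{\left(y \right)}}{3}
This must equal f(x, y) = - \frac{4 x^{3} e^{x y}}{3} - \frac{2 y^{4} e^{x y}}{3} - 2 y^{2} e^{x y} - \frac{2 \sin{\left(y \right)}}{3} identically.
Matching coefficients of the independent functions:
  [x^{3} e^{x y}]:  \frac{2 A}{3} = - \frac{4}{3}
  [y^{2} e^{x y}]:  A = -2
  [y^{4} e^{x y}]:  \frac{A}{3} = - \frac{2}{3}
  [\sin{\left(y \right)}]:  \frac{2 B}{3} = - \frac{2}{3}
Solving: A = -2, B = -1.
Check against the point condition:
  u(0, 0) = -3  ⟹  A + B = -3  ✓
Hence u(x, y) = - 2 e^{x y} - \cos{\left(y \right)}.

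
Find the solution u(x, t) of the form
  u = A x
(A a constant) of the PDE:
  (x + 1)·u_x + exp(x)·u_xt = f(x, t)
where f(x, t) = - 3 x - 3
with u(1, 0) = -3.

Substitute the ansatz u = A x into the left-hand side.
Derivatives of the ansatz:
  u_x = A
  u_xt = 0
Term by term:
  (x + 1)·u_x = A x + A
  exp(x)·u_xt = 0
So the left-hand side equals
  A x + A
This must equal f(x, t) = - 3 x - 3 identically.
Matching coefficients of the independent functions:
  [constant term, x]:  A = -3
Solving: A = -3.
Check against the point condition:
  u(1, 0) = -3  ⟹  A = -3  ✓
Hence u(x, t) = - 3 x.

Answer: u(x, t) = - 3 x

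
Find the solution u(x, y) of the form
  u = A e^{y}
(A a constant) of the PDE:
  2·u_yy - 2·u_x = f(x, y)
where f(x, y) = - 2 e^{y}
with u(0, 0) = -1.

Answer: u(x, y) = - e^{y}

Derivation:
Substitute the ansatz u = A e^{y} into the left-hand side.
Derivatives of the ansatz:
  u_yy = A e^{y}
  u_x = 0
Term by term:
  2·u_yy = 2 A e^{y}
  -2·u_x = 0
So the left-hand side equals
  2 A e^{y}
This must equal f(x, y) = - 2 e^{y} identically.
Matching coefficients of the independent functions:
  [e^{y}]:  2 A = -2
Solving: A = -1.
Check against the point condition:
  u(0, 0) = -1  ⟹  A = -1  ✓
Hence u(x, y) = - e^{y}.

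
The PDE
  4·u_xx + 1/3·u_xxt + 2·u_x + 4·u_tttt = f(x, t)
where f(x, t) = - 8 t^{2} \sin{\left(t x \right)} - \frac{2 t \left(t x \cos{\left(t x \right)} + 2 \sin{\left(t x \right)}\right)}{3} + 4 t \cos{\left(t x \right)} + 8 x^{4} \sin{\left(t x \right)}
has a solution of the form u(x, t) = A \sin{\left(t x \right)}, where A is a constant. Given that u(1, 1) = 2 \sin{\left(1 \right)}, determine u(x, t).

Substitute the ansatz u = A \sin{\left(t x \right)} into the left-hand side.
Derivatives of the ansatz:
  u_xx = - A t^{2} \sin{\left(t x \right)}
  u_xxt = - A t^{2} x \cos{\left(t x \right)} - 2 A t \sin{\left(t x \right)}
  u_x = A t \cos{\left(t x \right)}
  u_tttt = A x^{4} \sin{\left(t x \right)}
Term by term:
  4·u_xx = - 4 A t^{2} \sin{\left(t x \right)}
  1/3·u_xxt = - \frac{A t^{2} x \cos{\left(t x \right)}}{3} - \frac{2 A t \sin{\left(t x \right)}}{3}
  2·u_x = 2 A t \cos{\left(t x \right)}
  4·u_tttt = 4 A x^{4} \sin{\left(t x \right)}
So the left-hand side equals
  - \frac{A t^{2} x \cos{\left(t x \right)}}{3} - 4 A t^{2} \sin{\left(t x \right)} - \frac{2 A t \sin{\left(t x \right)}}{3} + 2 A t \cos{\left(t x \right)} + 4 A x^{4} \sin{\left(t x \right)}
This must equal f(x, t) identically; expanded, f = - \frac{2 t^{2} x \cos{\left(t x \right)}}{3} - 8 t^{2} \sin{\left(t x \right)} - \frac{4 t \sin{\left(t x \right)}}{3} + 4 t \cos{\left(t x \right)} + 8 x^{4} \sin{\left(t x \right)}.
Matching coefficients of the independent functions:
  [t \sin{\left(t x \right)}]:  - \frac{2 A}{3} = - \frac{4}{3}
  [t \cos{\left(t x \right)}]:  2 A = 4
  [t^{2} \sin{\left(t x \right)}]:  - 4 A = -8
  [x^{4} \sin{\left(t x \right)}]:  4 A = 8
  [t^{2} x \cos{\left(t x \right)}]:  - \frac{A}{3} = - \frac{2}{3}
Solving: A = 2.
Check against the point condition:
  u(1, 1) = 2 \sin{\left(1 \right)}  ⟹  A \sin{\left(1 \right)} = 2 \sin{\left(1 \right)}  ✓
Hence u(x, t) = 2 \sin{\left(t x \right)}.

Answer: u(x, t) = 2 \sin{\left(t x \right)}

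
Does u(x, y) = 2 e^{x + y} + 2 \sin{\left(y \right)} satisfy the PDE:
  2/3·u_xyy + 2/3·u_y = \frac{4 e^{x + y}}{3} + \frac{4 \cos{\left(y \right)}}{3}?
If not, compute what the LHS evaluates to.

Answer: No, the LHS evaluates to \frac{8 e^{x + y}}{3} + \frac{4 \cos{\left(y \right)}}{3}

Derivation:
Evaluate each term of the left-hand side for u = 2 e^{x + y} + 2 \sin{\left(y \right)}.
Derivatives:
  u_xyy = 2 e^{x} e^{y}
  u_y = 2 e^{x} e^{y} + 2 \cos{\left(y \right)}
Terms:
  2/3·u_xyy = \frac{4 e^{x + y}}{3}
  2/3·u_y = \frac{4 e^{x + y}}{3} + \frac{4 \cos{\left(y \right)}}{3}
Sum: LHS = \frac{8 e^{x + y}}{3} + \frac{4 \cos{\left(y \right)}}{3}
Given right-hand side: \frac{4 e^{x + y}}{3} + \frac{4 \cos{\left(y \right)}}{3}. Difference LHS − RHS = \frac{4 e^{x + y}}{3} ≠ 0, so u is not a solution.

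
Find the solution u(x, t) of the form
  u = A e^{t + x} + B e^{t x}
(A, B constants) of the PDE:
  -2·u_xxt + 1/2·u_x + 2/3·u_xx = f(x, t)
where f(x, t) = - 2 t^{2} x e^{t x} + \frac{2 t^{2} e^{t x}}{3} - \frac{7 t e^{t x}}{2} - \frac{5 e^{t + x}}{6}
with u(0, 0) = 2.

Answer: u(x, t) = e^{t x} + e^{t + x}

Derivation:
Substitute the ansatz u = A e^{t + x} + B e^{t x} into the left-hand side.
Derivatives of the ansatz:
  u_xxt = A e^{t} e^{x} + B t^{2} x e^{t x} + 2 B t e^{t x}
  u_x = A e^{t} e^{x} + B t e^{t x}
  u_xx = A e^{t} e^{x} + B t^{2} e^{t x}
Term by term:
  -2·u_xxt = - 2 A e^{t} e^{x} - 2 B t^{2} x e^{t x} - 4 B t e^{t x}
  1/2·u_x = \frac{A e^{t} e^{x}}{2} + \frac{B t e^{t x}}{2}
  2/3·u_xx = \frac{2 A e^{t} e^{x}}{3} + \frac{2 B t^{2} e^{t x}}{3}
So the left-hand side equals
  - \frac{5 A e^{t} e^{x}}{6} - 2 B t^{2} x e^{t x} + \frac{2 B t^{2} e^{t x}}{3} - \frac{7 B t e^{t x}}{2}
This must equal f(x, t) identically; expanded, f = - 2 t^{2} x e^{t x} + \frac{2 t^{2} e^{t x}}{3} - \frac{7 t e^{t x}}{2} - \frac{5 e^{t} e^{x}}{6}.
Matching coefficients of the independent functions:
  [t e^{t x}]:  - \frac{7 B}{2} = - \frac{7}{2}
  [t^{2} e^{t x}]:  \frac{2 B}{3} = \frac{2}{3}
  [e^{t} e^{x}]:  - \frac{5 A}{6} = - \frac{5}{6}
  [t^{2} x e^{t x}]:  - 2 B = -2
Solving: A = 1, B = 1.
Check against the point condition:
  u(0, 0) = 2  ⟹  A + B = 2  ✓
Hence u(x, t) = e^{t x} + e^{t + x}.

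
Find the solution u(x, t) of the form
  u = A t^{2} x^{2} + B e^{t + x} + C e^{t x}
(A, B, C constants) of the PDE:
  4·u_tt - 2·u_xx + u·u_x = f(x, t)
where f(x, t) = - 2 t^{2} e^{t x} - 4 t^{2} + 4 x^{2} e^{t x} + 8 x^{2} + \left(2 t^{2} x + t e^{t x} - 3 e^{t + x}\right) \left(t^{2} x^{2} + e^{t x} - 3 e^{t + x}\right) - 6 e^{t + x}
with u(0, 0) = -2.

Substitute the ansatz u = A t^{2} x^{2} + B e^{t + x} + C e^{t x} into the left-hand side.
Derivatives of the ansatz:
  u_tt = 2 A x^{2} + B e^{t} e^{x} + C x^{2} e^{t x}
  u_xx = 2 A t^{2} + B e^{t} e^{x} + C t^{2} e^{t x}
  u_x = 2 A t^{2} x + B e^{t} e^{x} + C t e^{t x}
Term by term:
  4·u_tt = 8 A x^{2} + 4 B e^{t} e^{x} + 4 C x^{2} e^{t x}
  -2·u_xx = - 4 A t^{2} - 2 B e^{t} e^{x} - 2 C t^{2} e^{t x}
  u·u_x = 2 A^{2} t^{4} x^{3} + A B t^{2} x^{2} e^{t} e^{x} + 2 A B t^{2} x e^{t} e^{x} + A C t^{3} x^{2} e^{t x} + 2 A C t^{2} x e^{t x} + B^{2} e^{2 t} e^{2 x} + B C t e^{t} e^{x} e^{t x} + B C e^{t} e^{x} e^{t x} + C^{2} t e^{2 t x}
So the left-hand side equals
  2 A^{2} t^{4} x^{3} + A B t^{2} x^{2} e^{t} e^{x} + 2 A B t^{2} x e^{t} e^{x} + A C t^{3} x^{2} e^{t x} + 2 A C t^{2} x e^{t x} - 4 A t^{2} + 8 A x^{2} + B^{2} e^{2 t} e^{2 x} + B C t e^{t} e^{x} e^{t x} + B C e^{t} e^{x} e^{t x} + 2 B e^{t} e^{x} + C^{2} t e^{2 t x} - 2 C t^{2} e^{t x} + 4 C x^{2} e^{t x}
This must equal f(x, t) identically; expanded, f = 2 t^{4} x^{3} + t^{3} x^{2} e^{t x} - 3 t^{2} x^{2} e^{t} e^{x} - 6 t^{2} x e^{t} e^{x} + 2 t^{2} x e^{t x} - 2 t^{2} e^{t x} - 4 t^{2} - 3 t e^{t} e^{x} e^{t x} + t e^{2 t x} + 4 x^{2} e^{t x} + 8 x^{2} + 9 e^{2 t} e^{2 x} - 3 e^{t} e^{x} e^{t x} - 6 e^{t} e^{x}.
Matching coefficients of the independent functions:
  [t^{2}]:  - 4 A = -4
  [x^{2}]:  8 A = 8
  [t e^{2 t x}]:  C^{2} = 1
  [t^{2} e^{t x}]:  - 2 C = -2
  [t^{4} x^{3}]:  2 A^{2} = 2
  [x^{2} e^{t x}]:  4 C = 4
  [e^{t} e^{x}]:  2 B = -6
  [e^{2 t} e^{2 x}]:  B^{2} = 9
  [t^{2} x e^{t x}]:  2 A C = 2
  [t^{3} x^{2} e^{t x}]:  A C = 1
  [e^{t} e^{x} e^{t x}, t e^{t} e^{x} e^{t x}]:  B C = -3
  [t^{2} x e^{t} e^{x}]:  2 A B = -6
  [t^{2} x^{2} e^{t} e^{x}]:  A B = -3
Solving: A = 1, B = -3, C = 1.
Check against the point condition:
  u(0, 0) = -2  ⟹  B + C = -2  ✓
Hence u(x, t) = t^{2} x^{2} + e^{t x} - 3 e^{t + x}.

Answer: u(x, t) = t^{2} x^{2} + e^{t x} - 3 e^{t + x}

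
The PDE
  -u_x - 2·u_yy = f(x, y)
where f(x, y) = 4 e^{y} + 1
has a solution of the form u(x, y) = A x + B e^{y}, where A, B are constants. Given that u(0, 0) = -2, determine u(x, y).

Substitute the ansatz u = A x + B e^{y} into the left-hand side.
Derivatives of the ansatz:
  u_x = A
  u_yy = B e^{y}
Term by term:
  -u_x = - A
  -2·u_yy = - 2 B e^{y}
So the left-hand side equals
  - A - 2 B e^{y}
This must equal f(x, y) = 4 e^{y} + 1 identically.
Matching coefficients of the independent functions:
  [constant term]:  - A = 1
  [e^{y}]:  - 2 B = 4
Solving: A = -1, B = -2.
Check against the point condition:
  u(0, 0) = -2  ⟹  B = -2  ✓
Hence u(x, y) = - x - 2 e^{y}.

Answer: u(x, y) = - x - 2 e^{y}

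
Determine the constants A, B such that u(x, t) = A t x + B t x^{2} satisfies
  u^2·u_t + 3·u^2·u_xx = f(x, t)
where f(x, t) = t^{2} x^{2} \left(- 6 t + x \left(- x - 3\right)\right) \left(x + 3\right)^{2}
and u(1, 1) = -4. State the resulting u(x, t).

Substitute the ansatz u = A t x + B t x^{2} into the left-hand side.
Derivatives of the ansatz:
  u_t = A x + B x^{2}
  u_xx = 2 B t
Term by term:
  u^2·u_t = A^{3} t^{2} x^{3} + 3 A^{2} B t^{2} x^{4} + 3 A B^{2} t^{2} x^{5} + B^{3} t^{2} x^{6}
  3·u^2·u_xx = 6 A^{2} B t^{3} x^{2} + 12 A B^{2} t^{3} x^{3} + 6 B^{3} t^{3} x^{4}
So the left-hand side equals
  A^{3} t^{2} x^{3} + 6 A^{2} B t^{3} x^{2} + 3 A^{2} B t^{2} x^{4} + 12 A B^{2} t^{3} x^{3} + 3 A B^{2} t^{2} x^{5} + 6 B^{3} t^{3} x^{4} + B^{3} t^{2} x^{6}
This must equal f(x, t) identically; expanded, f = - 6 t^{3} x^{4} - 36 t^{3} x^{3} - 54 t^{3} x^{2} - t^{2} x^{6} - 9 t^{2} x^{5} - 27 t^{2} x^{4} - 27 t^{2} x^{3}.
Matching coefficients of the independent functions:
  [t^{2} x^{3}]:  A^{3} = -27
  [t^{2} x^{4}]:  3 A^{2} B = -27
  [t^{2} x^{5}]:  3 A B^{2} = -9
  [t^{2} x^{6}]:  B^{3} = -1
  [t^{3} x^{2}]:  6 A^{2} B = -54
  [t^{3} x^{3}]:  12 A B^{2} = -36
  [t^{3} x^{4}]:  6 B^{3} = -6
Solving: A = -3, B = -1.
Check against the point condition:
  u(1, 1) = -4  ⟹  A + B = -4  ✓
Hence u(x, t) = - t x^{2} - 3 t x.

Answer: u(x, t) = - t x^{2} - 3 t x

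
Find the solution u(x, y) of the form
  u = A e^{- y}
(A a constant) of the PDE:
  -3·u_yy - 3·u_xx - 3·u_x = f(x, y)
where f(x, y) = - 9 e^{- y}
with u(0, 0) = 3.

Substitute the ansatz u = A e^{- y} into the left-hand side.
Derivatives of the ansatz:
  u_yy = A e^{- y}
  u_xx = 0
  u_x = 0
Term by term:
  -3·u_yy = - 3 A e^{- y}
  -3·u_xx = 0
  -3·u_x = 0
So the left-hand side equals
  - 3 A e^{- y}
This must equal f(x, y) = - 9 e^{- y} identically.
Matching coefficients of the independent functions:
  [e^{- y}]:  - 3 A = -9
Solving: A = 3.
Check against the point condition:
  u(0, 0) = 3  ⟹  A = 3  ✓
Hence u(x, y) = 3 e^{- y}.

Answer: u(x, y) = 3 e^{- y}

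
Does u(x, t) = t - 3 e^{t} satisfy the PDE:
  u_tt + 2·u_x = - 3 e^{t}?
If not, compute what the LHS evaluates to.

Evaluate each term of the left-hand side for u = t - 3 e^{t}.
Derivatives:
  u_tt = - 3 e^{t}
  u_x = 0
Terms:
  u_tt = - 3 e^{t}
  2·u_x = 0
Sum: LHS = - 3 e^{t}
This is exactly the given right-hand side, so u is a solution.

Answer: Yes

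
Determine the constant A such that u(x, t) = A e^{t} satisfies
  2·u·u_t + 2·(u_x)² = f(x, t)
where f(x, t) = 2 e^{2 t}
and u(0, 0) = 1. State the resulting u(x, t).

Substitute the ansatz u = A e^{t} into the left-hand side.
Derivatives of the ansatz:
  u_t = A e^{t}
  u_x = 0
Term by term:
  2·u·u_t = 2 A^{2} e^{2 t}
  2·(u_x)² = 0
So the left-hand side equals
  2 A^{2} e^{2 t}
This must equal f(x, t) = 2 e^{2 t} identically.
Matching coefficients of the independent functions:
  [e^{2 t}]:  2 A^{2} = 2
These equations allow (A) = (-1) or (1).
Impose the point condition(s):
  u(0, 0) = 1  ⟹  A = 1
Only A = 1 satisfies everything.
Hence u(x, t) = e^{t}.

Answer: u(x, t) = e^{t}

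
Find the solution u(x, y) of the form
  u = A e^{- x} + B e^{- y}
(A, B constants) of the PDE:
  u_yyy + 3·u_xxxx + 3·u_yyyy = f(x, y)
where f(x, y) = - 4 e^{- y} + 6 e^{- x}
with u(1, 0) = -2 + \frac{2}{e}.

Answer: u(x, y) = - 2 e^{- y} + 2 e^{- x}

Derivation:
Substitute the ansatz u = A e^{- x} + B e^{- y} into the left-hand side.
Derivatives of the ansatz:
  u_yyy = - B e^{- y}
  u_xxxx = A e^{- x}
  u_yyyy = B e^{- y}
Term by term:
  u_yyy = - B e^{- y}
  3·u_xxxx = 3 A e^{- x}
  3·u_yyyy = 3 B e^{- y}
So the left-hand side equals
  3 A e^{- x} + 2 B e^{- y}
This must equal f(x, y) = - 4 e^{- y} + 6 e^{- x} identically.
Matching coefficients of the independent functions:
  [e^{- x}]:  3 A = 6
  [e^{- y}]:  2 B = -4
Solving: A = 2, B = -2.
Check against the point condition:
  u(1, 0) = -2 + \frac{2}{e}  ⟹  \frac{A}{e} + B = -2 + \frac{2}{e}  ✓
Hence u(x, y) = - 2 e^{- y} + 2 e^{- x}.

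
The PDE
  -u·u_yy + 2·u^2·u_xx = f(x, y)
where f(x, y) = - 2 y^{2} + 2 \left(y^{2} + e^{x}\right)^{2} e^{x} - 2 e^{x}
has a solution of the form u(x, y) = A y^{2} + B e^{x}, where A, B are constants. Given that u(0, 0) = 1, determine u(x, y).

Substitute the ansatz u = A y^{2} + B e^{x} into the left-hand side.
Derivatives of the ansatz:
  u_yy = 2 A
  u_xx = B e^{x}
Term by term:
  -u·u_yy = - 2 A^{2} y^{2} - 2 A B e^{x}
  2·u^2·u_xx = 2 A^{2} B y^{4} e^{x} + 4 A B^{2} y^{2} e^{2 x} + 2 B^{3} e^{3 x}
So the left-hand side equals
  2 A^{2} B y^{4} e^{x} - 2 A^{2} y^{2} + 4 A B^{2} y^{2} e^{2 x} - 2 A B e^{x} + 2 B^{3} e^{3 x}
This must equal f(x, y) identically; expanded, f = 2 y^{4} e^{x} + 4 y^{2} e^{2 x} - 2 y^{2} + 2 e^{3 x} - 2 e^{x}.
Matching coefficients of the independent functions:
  [y^{2}]:  - 2 A^{2} = -2
  [y^{2} e^{2 x}]:  4 A B^{2} = 4
  [y^{4} e^{x}]:  2 A^{2} B = 2
  [e^{x}]:  - 2 A B = -2
  [e^{3 x}]:  2 B^{3} = 2
Solving: A = 1, B = 1.
Check against the point condition:
  u(0, 0) = 1  ⟹  B = 1  ✓
Hence u(x, y) = y^{2} + e^{x}.

Answer: u(x, y) = y^{2} + e^{x}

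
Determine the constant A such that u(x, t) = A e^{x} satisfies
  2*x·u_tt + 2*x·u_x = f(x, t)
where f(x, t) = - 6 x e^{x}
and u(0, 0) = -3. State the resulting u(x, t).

Substitute the ansatz u = A e^{x} into the left-hand side.
Derivatives of the ansatz:
  u_tt = 0
  u_x = A e^{x}
Term by term:
  2*x·u_tt = 0
  2*x·u_x = 2 A x e^{x}
So the left-hand side equals
  2 A x e^{x}
This must equal f(x, t) = - 6 x e^{x} identically.
Matching coefficients of the independent functions:
  [x e^{x}]:  2 A = -6
Solving: A = -3.
Check against the point condition:
  u(0, 0) = -3  ⟹  A = -3  ✓
Hence u(x, t) = - 3 e^{x}.

Answer: u(x, t) = - 3 e^{x}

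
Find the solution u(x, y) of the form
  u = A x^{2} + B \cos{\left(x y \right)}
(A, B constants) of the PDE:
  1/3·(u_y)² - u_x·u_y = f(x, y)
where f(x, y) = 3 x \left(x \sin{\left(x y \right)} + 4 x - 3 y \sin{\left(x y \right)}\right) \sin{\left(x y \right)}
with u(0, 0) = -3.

Answer: u(x, y) = - 2 x^{2} - 3 \cos{\left(x y \right)}

Derivation:
Substitute the ansatz u = A x^{2} + B \cos{\left(x y \right)} into the left-hand side.
Derivatives of the ansatz:
  u_y = - B x \sin{\left(x y \right)}
  u_x = 2 A x - B y \sin{\left(x y \right)}
Term by term:
  1/3·(u_y)² = \frac{B^{2} x^{2} \sin^{2}{\left(x y \right)}}{3}
  -u_x·u_y = 2 A B x^{2} \sin{\left(x y \right)} - B^{2} x y \sin^{2}{\left(x y \right)}
So the left-hand side equals
  2 A B x^{2} \sin{\left(x y \right)} + \frac{B^{2} x^{2} \sin^{2}{\left(x y \right)}}{3} - B^{2} x y \sin^{2}{\left(x y \right)}
This must equal f(x, y) identically; expanded, f = 3 x^{2} \sin^{2}{\left(x y \right)} + 12 x^{2} \sin{\left(x y \right)} - 9 x y \sin^{2}{\left(x y \right)}.
Matching coefficients of the independent functions:
  [x^{2} \sin{\left(x y \right)}]:  2 A B = 12
  [x^{2} \sin^{2}{\left(x y \right)}]:  \frac{B^{2}}{3} = 3
  [x y \sin^{2}{\left(x y \right)}]:  - B^{2} = -9
These equations allow (A, B) = (-2, -3) or (2, 3).
Impose the point condition(s):
  u(0, 0) = -3  ⟹  B = -3
Only A = -2, B = -3 satisfies everything.
Hence u(x, y) = - 2 x^{2} - 3 \cos{\left(x y \right)}.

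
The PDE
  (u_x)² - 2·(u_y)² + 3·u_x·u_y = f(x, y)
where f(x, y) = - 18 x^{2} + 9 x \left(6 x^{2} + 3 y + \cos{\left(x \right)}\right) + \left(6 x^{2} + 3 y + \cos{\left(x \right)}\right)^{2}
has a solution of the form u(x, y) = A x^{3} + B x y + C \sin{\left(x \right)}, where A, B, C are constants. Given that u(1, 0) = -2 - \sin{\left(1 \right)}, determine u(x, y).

Substitute the ansatz u = A x^{3} + B x y + C \sin{\left(x \right)} into the left-hand side.
Derivatives of the ansatz:
  u_x = 3 A x^{2} + B y + C \cos{\left(x \right)}
  u_y = B x
Term by term:
  (u_x)² = 9 A^{2} x^{4} + 6 A B x^{2} y + 6 A C x^{2} \cos{\left(x \right)} + B^{2} y^{2} + 2 B C y \cos{\left(x \right)} + C^{2} \cos^{2}{\left(x \right)}
  -2·(u_y)² = - 2 B^{2} x^{2}
  3·u_x·u_y = 9 A B x^{3} + 3 B^{2} x y + 3 B C x \cos{\left(x \right)}
So the left-hand side equals
  9 A^{2} x^{4} + 9 A B x^{3} + 6 A B x^{2} y + 6 A C x^{2} \cos{\left(x \right)} - 2 B^{2} x^{2} + 3 B^{2} x y + B^{2} y^{2} + 3 B C x \cos{\left(x \right)} + 2 B C y \cos{\left(x \right)} + C^{2} \cos^{2}{\left(x \right)}
This must equal f(x, y) identically; expanded, f = 36 x^{4} + 54 x^{3} + 36 x^{2} y + 12 x^{2} \cos{\left(x \right)} - 18 x^{2} + 27 x y + 9 x \cos{\left(x \right)} + 9 y^{2} + 6 y \cos{\left(x \right)} + \cos^{2}{\left(x \right)}.
Matching coefficients of the independent functions:
  [x^{2}]:  - 2 B^{2} = -18
  [x^{3}]:  9 A B = 54
  [x^{4}]:  9 A^{2} = 36
  [y^{2}]:  B^{2} = 9
  [x y]:  3 B^{2} = 27
  [x \cos{\left(x \right)}]:  3 B C = 9
  [x^{2} y]:  6 A B = 36
  [x^{2} \cos{\left(x \right)}]:  6 A C = 12
  [y \cos{\left(x \right)}]:  2 B C = 6
  [\cos^{2}{\left(x \right)}]:  C^{2} = 1
These equations allow (A, B, C) = (-2, -3, -1) or (2, 3, 1).
Impose the point condition(s):
  u(1, 0) = -2 - \sin{\left(1 \right)}  ⟹  A + C \sin{\left(1 \right)} = -2 - \sin{\left(1 \right)}
Only A = -2, B = -3, C = -1 satisfies everything.
Hence u(x, y) = - 2 x^{3} - 3 x y - \sin{\left(x \right)}.

Answer: u(x, y) = - 2 x^{3} - 3 x y - \sin{\left(x \right)}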